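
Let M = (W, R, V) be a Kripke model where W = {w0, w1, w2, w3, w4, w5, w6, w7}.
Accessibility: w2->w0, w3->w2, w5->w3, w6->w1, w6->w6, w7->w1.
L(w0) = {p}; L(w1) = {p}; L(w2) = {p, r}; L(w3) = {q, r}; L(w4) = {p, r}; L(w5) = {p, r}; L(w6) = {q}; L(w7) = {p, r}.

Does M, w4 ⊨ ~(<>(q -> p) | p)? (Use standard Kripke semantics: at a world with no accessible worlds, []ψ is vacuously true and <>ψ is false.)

At w4: <>(q -> p) | p is true, so ~(<>(q -> p) | p) is false.
  At w4: <>(q -> p) is false, p is true, so <>(q -> p) | p is true.
    At w4: no accessible worlds, so <>(q -> p) is false.

No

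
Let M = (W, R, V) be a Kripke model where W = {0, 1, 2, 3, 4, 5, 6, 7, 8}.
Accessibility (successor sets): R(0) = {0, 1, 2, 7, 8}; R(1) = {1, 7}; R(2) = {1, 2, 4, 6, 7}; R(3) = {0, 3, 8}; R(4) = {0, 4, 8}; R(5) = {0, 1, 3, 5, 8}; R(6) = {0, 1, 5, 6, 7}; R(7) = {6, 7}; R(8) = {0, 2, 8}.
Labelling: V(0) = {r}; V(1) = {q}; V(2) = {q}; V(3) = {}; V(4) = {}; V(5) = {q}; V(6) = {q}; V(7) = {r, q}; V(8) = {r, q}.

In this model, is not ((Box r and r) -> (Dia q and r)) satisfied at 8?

No

Recall that Box ψ holds at a world iff ψ holds at every accessible world, and Dia ψ holds iff ψ holds at some accessible world.
At 8: (Box r and r) -> (Dia q and r) is true, so not ((Box r and r) -> (Dia q and r)) is false.
  At 8: Box r and r is false, Dia q and r is true, so (Box r and r) -> (Dia q and r) is true.
    At 8: Box r is false, r is true, so Box r and r is false.
      At 8: Box r requires r at every successor {0, 2, 8}.
        r fails at 2, so Box r is false at 8.
    At 8: Dia q is true, r is true, so Dia q and r is true.
      At 8: Dia q requires q at some successor in {0, 2, 8}.
        q holds at 2, so Dia q is true at 8.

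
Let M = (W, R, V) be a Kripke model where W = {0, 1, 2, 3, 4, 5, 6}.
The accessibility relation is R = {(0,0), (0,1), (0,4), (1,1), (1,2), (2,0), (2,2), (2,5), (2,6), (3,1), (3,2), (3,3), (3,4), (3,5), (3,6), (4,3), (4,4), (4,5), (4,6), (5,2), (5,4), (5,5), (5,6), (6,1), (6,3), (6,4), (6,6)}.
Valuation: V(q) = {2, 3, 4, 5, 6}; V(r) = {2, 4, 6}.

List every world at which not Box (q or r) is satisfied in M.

Recall that Box ψ holds at a world iff ψ holds at every accessible world, and Dia ψ holds iff ψ holds at some accessible world.
Let φ = not Box (q or r). Evaluate φ at each world:
  0 (successors {0, 1, 4}): φ is true.
  1 (successors {1, 2}): φ is true.
  2 (successors {0, 2, 5, 6}): φ is true.
  3 (successors {1, 2, 3, 4, 5, 6}): φ is true.
  4 (successors {3, 4, 5, 6}): φ is false.
  5 (successors {2, 4, 5, 6}): φ is false.
  6 (successors {1, 3, 4, 6}): φ is true.
For instance, at 5:
  At 5: Box (q or r) is true, so not Box (q or r) is false.
    At 5: Box (q or r) requires q or r at every successor {2, 4, 5, 6}.
      At 2: q or r is true.
      At 4: q or r is true.
      At 5: q or r is true.
      At 6: q or r is true.
    So Box (q or r) is true at 5.
Satisfying worlds: {0, 1, 2, 3, 6}

0, 1, 2, 3, 6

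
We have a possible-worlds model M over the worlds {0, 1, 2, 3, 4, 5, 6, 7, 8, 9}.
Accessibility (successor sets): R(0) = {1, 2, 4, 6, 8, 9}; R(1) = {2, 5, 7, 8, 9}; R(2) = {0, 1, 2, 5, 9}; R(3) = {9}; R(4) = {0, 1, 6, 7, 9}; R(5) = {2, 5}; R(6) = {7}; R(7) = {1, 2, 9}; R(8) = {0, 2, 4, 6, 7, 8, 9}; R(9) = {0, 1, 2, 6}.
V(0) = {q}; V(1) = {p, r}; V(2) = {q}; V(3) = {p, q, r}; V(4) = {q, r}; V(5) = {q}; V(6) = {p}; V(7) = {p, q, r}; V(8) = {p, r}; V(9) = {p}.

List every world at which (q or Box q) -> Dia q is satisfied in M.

0, 1, 2, 4, 5, 6, 7, 8, 9

Let φ = (q or Box q) -> Dia q. Evaluate φ at each world:
  0 (successors {1, 2, 4, 6, 8, 9}): φ is true.
  1 (successors {2, 5, 7, 8, 9}): φ is true.
  2 (successors {0, 1, 2, 5, 9}): φ is true.
  3 (successors {9}): φ is false.
  4 (successors {0, 1, 6, 7, 9}): φ is true.
  5 (successors {2, 5}): φ is true.
  6 (successors {7}): φ is true.
  7 (successors {1, 2, 9}): φ is true.
  8 (successors {0, 2, 4, 6, 7, 8, 9}): φ is true.
  9 (successors {0, 1, 2, 6}): φ is true.
For instance, at 1:
  At 1: q or Box q is false, Dia q is true, so (q or Box q) -> Dia q is true.
    At 1: q is false, Box q is false, so q or Box q is false.
      At 1: Box q requires q at every successor {2, 5, 7, 8, 9}.
        q fails at 8, so Box q is false at 1.
    At 1: Dia q requires q at some successor in {2, 5, 7, 8, 9}.
      q holds at 2, so Dia q is true at 1.
Satisfying worlds: {0, 1, 2, 4, 5, 6, 7, 8, 9}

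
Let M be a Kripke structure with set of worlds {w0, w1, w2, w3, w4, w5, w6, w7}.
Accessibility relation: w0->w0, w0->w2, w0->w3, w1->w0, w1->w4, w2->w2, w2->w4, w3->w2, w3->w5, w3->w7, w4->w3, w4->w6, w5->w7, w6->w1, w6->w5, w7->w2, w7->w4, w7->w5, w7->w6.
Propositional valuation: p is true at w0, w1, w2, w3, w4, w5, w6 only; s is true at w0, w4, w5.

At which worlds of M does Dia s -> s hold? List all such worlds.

Recall that Dia ψ holds at a world iff ψ holds at some accessible world.
Let φ = Dia s -> s. Evaluate φ at each world:
  w0 (successors {w0, w2, w3}): φ is true.
  w1 (successors {w0, w4}): φ is false.
  w2 (successors {w2, w4}): φ is false.
  w3 (successors {w2, w5, w7}): φ is false.
  w4 (successors {w3, w6}): φ is true.
  w5 (successors {w7}): φ is true.
  w6 (successors {w1, w5}): φ is false.
  w7 (successors {w2, w4, w5, w6}): φ is false.
For instance, at w5:
  At w5: Dia s is false, s is true, so Dia s -> s is true.
    At w5: Dia s requires s at some successor in {w7}.
      At w7: s is false.
    So Dia s is false at w5.
Satisfying worlds: {w0, w4, w5}

w0, w4, w5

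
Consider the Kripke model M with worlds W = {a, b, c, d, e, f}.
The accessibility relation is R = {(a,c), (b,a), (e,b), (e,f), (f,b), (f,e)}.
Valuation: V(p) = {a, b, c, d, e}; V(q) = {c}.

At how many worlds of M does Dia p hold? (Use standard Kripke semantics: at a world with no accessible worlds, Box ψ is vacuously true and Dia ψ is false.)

Let φ = Dia p. Evaluate φ at each world:
  a (successors {c}): φ is true.
  b (successors {a}): φ is true.
  c (successors ∅): φ is false.
  d (successors ∅): φ is false.
  e (successors {b, f}): φ is true.
  f (successors {b, e}): φ is true.
For instance, at f:
  At f: Dia p requires p at some successor in {b, e}.
    p holds at b, so Dia p is true at f.
Satisfying worlds: {a, b, e, f}

4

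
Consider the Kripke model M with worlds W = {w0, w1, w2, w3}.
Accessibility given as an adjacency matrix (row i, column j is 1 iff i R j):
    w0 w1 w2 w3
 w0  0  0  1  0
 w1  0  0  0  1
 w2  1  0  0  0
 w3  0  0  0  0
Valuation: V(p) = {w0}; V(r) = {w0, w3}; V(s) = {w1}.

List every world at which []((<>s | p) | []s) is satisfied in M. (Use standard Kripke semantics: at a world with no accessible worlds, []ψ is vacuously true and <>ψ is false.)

Let φ = []((<>s | p) | []s). Evaluate φ at each world:
  w0 (successors {w2}): φ is false.
  w1 (successors {w3}): φ is true.
  w2 (successors {w0}): φ is true.
  w3 (successors ∅): φ is true.
For instance, at w1:
  At w1: []((<>s | p) | []s) requires (<>s | p) | []s at every successor {w3}.
      At w3: <>s | p is false, []s is true, so (<>s | p) | []s is true.
  So []((<>s | p) | []s) is true at w1.
Satisfying worlds: {w1, w2, w3}

w1, w2, w3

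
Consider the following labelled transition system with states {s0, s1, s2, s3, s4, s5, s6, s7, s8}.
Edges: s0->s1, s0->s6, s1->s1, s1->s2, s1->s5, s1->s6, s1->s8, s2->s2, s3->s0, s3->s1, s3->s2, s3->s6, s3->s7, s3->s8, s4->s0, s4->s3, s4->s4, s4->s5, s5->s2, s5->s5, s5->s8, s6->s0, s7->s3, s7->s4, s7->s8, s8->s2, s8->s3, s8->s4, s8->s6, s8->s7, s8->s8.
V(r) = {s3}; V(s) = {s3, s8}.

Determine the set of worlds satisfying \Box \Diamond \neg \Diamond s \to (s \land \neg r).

s3, s8

Let φ = \Box \Diamond \neg \Diamond s \to (s \land \neg r). Evaluate φ at each world:
  s0 (successors {s1, s6}): φ is false.
  s1 (successors {s1, s2, s5, s6, s8}): φ is false.
  s2 (successors {s2}): φ is false.
  s3 (successors {s0, s1, s2, s6, s7, s8}): φ is true.
  s4 (successors {s0, s3, s4, s5}): φ is false.
  s5 (successors {s2, s5, s8}): φ is false.
  s6 (successors {s0}): φ is false.
  s7 (successors {s3, s4, s8}): φ is false.
  s8 (successors {s2, s3, s4, s6, s7, s8}): φ is true.
For instance, at s3:
  At s3: \Box \Diamond \neg \Diamond s is false, s \land \neg r is false, so \Box \Diamond \neg \Diamond s \to (s \land \neg r) is true.
    At s3: \Box \Diamond \neg \Diamond s requires \Diamond \neg \Diamond s at every successor {s0, s1, s2, s6, s7, s8}.
      \Diamond \neg \Diamond s fails at s7, so \Box \Diamond \neg \Diamond s is false at s3.
Satisfying worlds: {s3, s8}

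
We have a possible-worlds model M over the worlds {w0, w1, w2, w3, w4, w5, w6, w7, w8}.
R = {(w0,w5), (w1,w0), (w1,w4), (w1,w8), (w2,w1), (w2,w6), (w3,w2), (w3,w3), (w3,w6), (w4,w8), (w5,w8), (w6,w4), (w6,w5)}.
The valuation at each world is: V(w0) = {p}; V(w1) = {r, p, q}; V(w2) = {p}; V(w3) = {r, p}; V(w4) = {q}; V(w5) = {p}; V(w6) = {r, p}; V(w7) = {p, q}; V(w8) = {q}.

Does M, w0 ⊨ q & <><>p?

No

Recall that <>ψ holds at a world iff ψ holds at some accessible world.
At w0: q is false, <><>p is false, so q & <><>p is false.
  At w0: <><>p requires <>p at some successor in {w5}.
    At w5: <>p is false.
  So <><>p is false at w0.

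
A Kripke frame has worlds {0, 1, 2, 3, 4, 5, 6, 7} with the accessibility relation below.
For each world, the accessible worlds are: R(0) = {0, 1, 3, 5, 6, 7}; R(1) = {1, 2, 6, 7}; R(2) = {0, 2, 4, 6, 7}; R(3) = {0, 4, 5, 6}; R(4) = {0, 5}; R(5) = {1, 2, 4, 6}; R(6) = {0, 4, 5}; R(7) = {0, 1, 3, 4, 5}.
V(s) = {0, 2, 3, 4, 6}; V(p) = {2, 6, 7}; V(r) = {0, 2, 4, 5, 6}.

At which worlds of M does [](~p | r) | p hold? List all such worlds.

2, 3, 4, 5, 6, 7

Recall that []ψ holds at a world iff ψ holds at every accessible world, and <>ψ holds iff ψ holds at some accessible world.
Let φ = [](~p | r) | p. Evaluate φ at each world:
  0 (successors {0, 1, 3, 5, 6, 7}): φ is false.
  1 (successors {1, 2, 6, 7}): φ is false.
  2 (successors {0, 2, 4, 6, 7}): φ is true.
  3 (successors {0, 4, 5, 6}): φ is true.
  4 (successors {0, 5}): φ is true.
  5 (successors {1, 2, 4, 6}): φ is true.
  6 (successors {0, 4, 5}): φ is true.
  7 (successors {0, 1, 3, 4, 5}): φ is true.
For instance, at 6:
  At 6: [](~p | r) is true, p is true, so [](~p | r) | p is true.
    At 6: [](~p | r) requires ~p | r at every successor {0, 4, 5}.
      At 0: ~p | r is true.
      At 4: ~p | r is true.
      At 5: ~p | r is true.
    So [](~p | r) is true at 6.
Satisfying worlds: {2, 3, 4, 5, 6, 7}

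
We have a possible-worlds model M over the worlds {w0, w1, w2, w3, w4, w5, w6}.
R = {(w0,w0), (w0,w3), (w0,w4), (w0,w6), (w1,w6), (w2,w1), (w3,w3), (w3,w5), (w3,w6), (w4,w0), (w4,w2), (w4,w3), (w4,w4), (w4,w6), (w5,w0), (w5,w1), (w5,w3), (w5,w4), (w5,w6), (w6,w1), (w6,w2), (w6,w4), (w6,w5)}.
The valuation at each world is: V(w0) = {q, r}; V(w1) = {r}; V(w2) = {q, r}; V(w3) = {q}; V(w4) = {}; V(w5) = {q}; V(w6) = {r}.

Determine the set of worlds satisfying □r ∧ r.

Let φ = □r ∧ r. Evaluate φ at each world:
  w0 (successors {w0, w3, w4, w6}): φ is false.
  w1 (successors {w6}): φ is true.
  w2 (successors {w1}): φ is true.
  w3 (successors {w3, w5, w6}): φ is false.
  w4 (successors {w0, w2, w3, w4, w6}): φ is false.
  w5 (successors {w0, w1, w3, w4, w6}): φ is false.
  w6 (successors {w1, w2, w4, w5}): φ is false.
For instance, at w0:
  At w0: □r is false, r is true, so □r ∧ r is false.
    At w0: □r requires r at every successor {w0, w3, w4, w6}.
      r fails at w3, so □r is false at w0.
Satisfying worlds: {w1, w2}

w1, w2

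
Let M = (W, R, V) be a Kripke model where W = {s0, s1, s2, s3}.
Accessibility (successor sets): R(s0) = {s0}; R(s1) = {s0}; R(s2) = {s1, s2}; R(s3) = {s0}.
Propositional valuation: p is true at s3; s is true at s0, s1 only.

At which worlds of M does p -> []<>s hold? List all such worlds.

Let φ = p -> []<>s. Evaluate φ at each world:
  s0 (successors {s0}): φ is true.
  s1 (successors {s0}): φ is true.
  s2 (successors {s1, s2}): φ is true.
  s3 (successors {s0}): φ is true.
For instance, at s3:
  At s3: p is true, []<>s is true, so p -> []<>s is true.
    At s3: []<>s requires <>s at every successor {s0}.
      At s0: <>s is true.
    So []<>s is true at s3.
Satisfying worlds: {s0, s1, s2, s3}

s0, s1, s2, s3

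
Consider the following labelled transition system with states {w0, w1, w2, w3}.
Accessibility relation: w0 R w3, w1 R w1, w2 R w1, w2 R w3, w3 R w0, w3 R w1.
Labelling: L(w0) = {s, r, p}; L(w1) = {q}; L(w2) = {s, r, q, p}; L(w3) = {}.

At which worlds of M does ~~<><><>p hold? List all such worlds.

w3

Recall that <>ψ holds at a world iff ψ holds at some accessible world.
Let φ = ~~<><><>p. Evaluate φ at each world:
  w0 (successors {w3}): φ is false.
  w1 (successors {w1}): φ is false.
  w2 (successors {w1, w3}): φ is false.
  w3 (successors {w0, w1}): φ is true.
For instance, at w2:
  At w2: ~<><><>p is true, so ~~<><><>p is false.
    At w2: <><><>p is false, so ~<><><>p is true.
      At w2: <><><>p requires <><>p at some successor in {w1, w3}.
        At w1: <><>p is false.
        At w3: <><>p is false.
      So <><><>p is false at w2.
Satisfying worlds: {w3}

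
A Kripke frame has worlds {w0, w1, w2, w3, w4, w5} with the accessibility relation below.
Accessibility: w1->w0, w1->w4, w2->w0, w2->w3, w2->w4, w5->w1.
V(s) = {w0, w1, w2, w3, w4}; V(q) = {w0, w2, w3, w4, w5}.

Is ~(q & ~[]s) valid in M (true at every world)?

Yes

Recall that []ψ holds at a world iff ψ holds at every accessible world, and <>ψ holds iff ψ holds at some accessible world.
Let φ = ~(q & ~[]s). Evaluate φ at each world:
  w0 (successors ∅): φ is true.
  w1 (successors {w0, w4}): φ is true.
  w2 (successors {w0, w3, w4}): φ is true.
  w3 (successors ∅): φ is true.
  w4 (successors ∅): φ is true.
  w5 (successors {w1}): φ is true.
For instance, at w2:
  At w2: q & ~[]s is false, so ~(q & ~[]s) is true.
    At w2: q is true, ~[]s is false, so q & ~[]s is false.
      At w2: []s is true, so ~[]s is false.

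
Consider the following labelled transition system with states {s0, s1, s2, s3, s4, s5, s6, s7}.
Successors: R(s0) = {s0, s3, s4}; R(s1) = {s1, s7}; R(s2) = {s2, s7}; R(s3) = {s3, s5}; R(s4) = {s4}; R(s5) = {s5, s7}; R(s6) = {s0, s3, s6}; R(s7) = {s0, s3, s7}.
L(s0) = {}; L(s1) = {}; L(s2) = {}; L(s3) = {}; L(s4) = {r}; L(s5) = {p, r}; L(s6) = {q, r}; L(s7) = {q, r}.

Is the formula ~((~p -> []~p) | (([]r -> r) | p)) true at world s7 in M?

At s7: (~p -> []~p) | (([]r -> r) | p) is true, so ~((~p -> []~p) | (([]r -> r) | p)) is false.
  At s7: ~p -> []~p is true, ([]r -> r) | p is true, so (~p -> []~p) | (([]r -> r) | p) is true.
    At s7: ~p is true, []~p is true, so ~p -> []~p is true.
      At s7: []~p requires ~p at every successor {s0, s3, s7}.
        At s0: ~p is true.
        At s3: ~p is true.
        At s7: ~p is true.
      So []~p is true at s7.
    At s7: []r -> r is true, p is false, so ([]r -> r) | p is true.
      At s7: []r is false, r is true, so []r -> r is true.

No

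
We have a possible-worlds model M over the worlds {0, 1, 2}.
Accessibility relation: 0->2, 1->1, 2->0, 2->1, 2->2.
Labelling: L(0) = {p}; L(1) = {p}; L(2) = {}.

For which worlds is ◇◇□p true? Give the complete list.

Let φ = ◇◇□p. Evaluate φ at each world:
  0 (successors {2}): φ is true.
  1 (successors {1}): φ is true.
  2 (successors {0, 1, 2}): φ is true.
For instance, at 1:
  At 1: ◇◇□p requires ◇□p at some successor in {1}.
    ◇□p holds at 1, so ◇◇□p is true at 1.
      At 1: ◇□p requires □p at some successor in {1}.
        □p holds at 1, so ◇□p is true at 1.
Satisfying worlds: {0, 1, 2}

0, 1, 2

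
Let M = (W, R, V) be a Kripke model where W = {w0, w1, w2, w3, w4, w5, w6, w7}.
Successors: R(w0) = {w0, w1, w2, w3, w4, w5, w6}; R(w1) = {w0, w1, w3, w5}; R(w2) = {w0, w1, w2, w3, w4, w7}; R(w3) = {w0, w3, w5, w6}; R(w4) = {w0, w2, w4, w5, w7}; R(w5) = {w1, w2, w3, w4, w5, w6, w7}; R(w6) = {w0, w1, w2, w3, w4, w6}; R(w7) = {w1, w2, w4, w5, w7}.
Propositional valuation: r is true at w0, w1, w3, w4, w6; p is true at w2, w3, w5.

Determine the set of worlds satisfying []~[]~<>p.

w0, w1, w2, w3, w4, w5, w6, w7

Let φ = []~[]~<>p. Evaluate φ at each world:
  w0 (successors {w0, w1, w2, w3, w4, w5, w6}): φ is true.
  w1 (successors {w0, w1, w3, w5}): φ is true.
  w2 (successors {w0, w1, w2, w3, w4, w7}): φ is true.
  w3 (successors {w0, w3, w5, w6}): φ is true.
  w4 (successors {w0, w2, w4, w5, w7}): φ is true.
  w5 (successors {w1, w2, w3, w4, w5, w6, w7}): φ is true.
  w6 (successors {w0, w1, w2, w3, w4, w6}): φ is true.
  w7 (successors {w1, w2, w4, w5, w7}): φ is true.
For instance, at w4:
  At w4: []~[]~<>p requires ~[]~<>p at every successor {w0, w2, w4, w5, w7}.
    At w0: ~[]~<>p is true.
    At w2: ~[]~<>p is true.
    At w4: ~[]~<>p is true.
    At w5: ~[]~<>p is true.
    At w7: ~[]~<>p is true.
  So []~[]~<>p is true at w4.
Satisfying worlds: {w0, w1, w2, w3, w4, w5, w6, w7}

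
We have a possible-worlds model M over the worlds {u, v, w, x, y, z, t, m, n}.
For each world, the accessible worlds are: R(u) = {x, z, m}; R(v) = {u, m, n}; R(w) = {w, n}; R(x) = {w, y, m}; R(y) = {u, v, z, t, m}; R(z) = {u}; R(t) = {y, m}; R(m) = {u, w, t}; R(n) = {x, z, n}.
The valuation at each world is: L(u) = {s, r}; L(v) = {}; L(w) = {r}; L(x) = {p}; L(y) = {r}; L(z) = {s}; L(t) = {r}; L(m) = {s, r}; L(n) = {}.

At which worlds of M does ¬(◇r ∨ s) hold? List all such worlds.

n

Let φ = ¬(◇r ∨ s). Evaluate φ at each world:
  u (successors {x, z, m}): φ is false.
  v (successors {u, m, n}): φ is false.
  w (successors {w, n}): φ is false.
  x (successors {w, y, m}): φ is false.
  y (successors {u, v, z, t, m}): φ is false.
  z (successors {u}): φ is false.
  t (successors {y, m}): φ is false.
  m (successors {u, w, t}): φ is false.
  n (successors {x, z, n}): φ is true.
For instance, at v:
  At v: ◇r ∨ s is true, so ¬(◇r ∨ s) is false.
    At v: ◇r is true, s is false, so ◇r ∨ s is true.
      At v: ◇r requires r at some successor in {u, m, n}.
        r holds at u, so ◇r is true at v.
Satisfying worlds: {n}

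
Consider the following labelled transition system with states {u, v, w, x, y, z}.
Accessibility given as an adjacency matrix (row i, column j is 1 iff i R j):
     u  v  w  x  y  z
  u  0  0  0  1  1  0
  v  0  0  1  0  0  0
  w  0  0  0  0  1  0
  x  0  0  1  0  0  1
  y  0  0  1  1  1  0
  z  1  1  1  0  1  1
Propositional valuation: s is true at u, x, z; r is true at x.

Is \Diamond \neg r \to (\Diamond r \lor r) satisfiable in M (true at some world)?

Recall that \Diamond ψ holds at a world iff ψ holds at some accessible world.
Let φ = \Diamond \neg r \to (\Diamond r \lor r). Evaluate φ at each world:
  u (successors {x, y}): φ is true.
  v (successors {w}): φ is false.
  w (successors {y}): φ is false.
  x (successors {w, z}): φ is true.
  y (successors {w, x, y}): φ is true.
  z (successors {u, v, w, y, z}): φ is false.
Detail at u (witness):
  At u: \Diamond \neg r is true, \Diamond r \lor r is true, so \Diamond \neg r \to (\Diamond r \lor r) is true.
    At u: \Diamond \neg r requires \neg r at some successor in {x, y}.
      \neg r holds at y, so \Diamond \neg r is true at u.
    At u: \Diamond r is true, r is false, so \Diamond r \lor r is true.
      At u: \Diamond r requires r at some successor in {x, y}.
        r holds at x, so \Diamond r is true at u.

Yes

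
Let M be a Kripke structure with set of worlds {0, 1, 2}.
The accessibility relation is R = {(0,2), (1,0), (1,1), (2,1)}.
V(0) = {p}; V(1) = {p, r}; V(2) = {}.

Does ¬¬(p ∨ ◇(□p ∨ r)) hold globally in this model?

Yes

Let φ = ¬¬(p ∨ ◇(□p ∨ r)). Evaluate φ at each world:
  0 (successors {2}): φ is true.
  1 (successors {0, 1}): φ is true.
  2 (successors {1}): φ is true.
For instance, at 0:
  At 0: ¬(p ∨ ◇(□p ∨ r)) is false, so ¬¬(p ∨ ◇(□p ∨ r)) is true.
    At 0: p ∨ ◇(□p ∨ r) is true, so ¬(p ∨ ◇(□p ∨ r)) is false.
      At 0: p is true, ◇(□p ∨ r) is true, so p ∨ ◇(□p ∨ r) is true.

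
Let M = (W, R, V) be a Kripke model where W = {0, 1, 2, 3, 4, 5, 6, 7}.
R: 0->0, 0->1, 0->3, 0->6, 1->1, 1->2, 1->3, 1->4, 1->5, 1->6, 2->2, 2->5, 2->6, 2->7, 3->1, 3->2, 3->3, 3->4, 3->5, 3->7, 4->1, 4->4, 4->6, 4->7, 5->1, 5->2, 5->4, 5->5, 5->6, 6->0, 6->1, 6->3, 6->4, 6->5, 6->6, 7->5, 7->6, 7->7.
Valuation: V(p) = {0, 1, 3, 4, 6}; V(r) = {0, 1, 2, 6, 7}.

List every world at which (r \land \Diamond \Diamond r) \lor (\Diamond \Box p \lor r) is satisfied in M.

0, 1, 2, 6, 7

Recall that \Box ψ holds at a world iff ψ holds at every accessible world, and \Diamond ψ holds iff ψ holds at some accessible world.
Let φ = (r \land \Diamond \Diamond r) \lor (\Diamond \Box p \lor r). Evaluate φ at each world:
  0 (successors {0, 1, 3, 6}): φ is true.
  1 (successors {1, 2, 3, 4, 5, 6}): φ is true.
  2 (successors {2, 5, 6, 7}): φ is true.
  3 (successors {1, 2, 3, 4, 5, 7}): φ is false.
  4 (successors {1, 4, 6, 7}): φ is false.
  5 (successors {1, 2, 4, 5, 6}): φ is false.
  6 (successors {0, 1, 3, 4, 5, 6}): φ is true.
  7 (successors {5, 6, 7}): φ is true.
For instance, at 0:
  At 0: r \land \Diamond \Diamond r is true, \Diamond \Box p \lor r is true, so (r \land \Diamond \Diamond r) \lor (\Diamond \Box p \lor r) is true.
    At 0: r is true, \Diamond \Diamond r is true, so r \land \Diamond \Diamond r is true.
      At 0: \Diamond \Diamond r requires \Diamond r at some successor in {0, 1, 3, 6}.
        \Diamond r holds at 0, so \Diamond \Diamond r is true at 0.
    At 0: \Diamond \Box p is true, r is true, so \Diamond \Box p \lor r is true.
      At 0: \Diamond \Box p requires \Box p at some successor in {0, 1, 3, 6}.
        \Box p holds at 0, so \Diamond \Box p is true at 0.
Satisfying worlds: {0, 1, 2, 6, 7}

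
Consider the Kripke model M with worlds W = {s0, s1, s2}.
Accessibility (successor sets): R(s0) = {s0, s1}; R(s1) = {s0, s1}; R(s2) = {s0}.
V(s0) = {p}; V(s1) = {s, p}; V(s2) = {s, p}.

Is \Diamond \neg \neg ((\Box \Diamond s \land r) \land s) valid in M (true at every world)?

No

Let φ = \Diamond \neg \neg ((\Box \Diamond s \land r) \land s). Evaluate φ at each world:
  s0 (successors {s0, s1}): φ is false.
  s1 (successors {s0, s1}): φ is false.
  s2 (successors {s0}): φ is false.
Detail at s0 (counterexample):
  At s0: \Diamond \neg \neg ((\Box \Diamond s \land r) \land s) requires \neg \neg ((\Box \Diamond s \land r) \land s) at some successor in {s0, s1}.
    At s0: \neg \neg ((\Box \Diamond s \land r) \land s) is false.
    At s1: \neg \neg ((\Box \Diamond s \land r) \land s) is false.
  So \Diamond \neg \neg ((\Box \Diamond s \land r) \land s) is false at s0.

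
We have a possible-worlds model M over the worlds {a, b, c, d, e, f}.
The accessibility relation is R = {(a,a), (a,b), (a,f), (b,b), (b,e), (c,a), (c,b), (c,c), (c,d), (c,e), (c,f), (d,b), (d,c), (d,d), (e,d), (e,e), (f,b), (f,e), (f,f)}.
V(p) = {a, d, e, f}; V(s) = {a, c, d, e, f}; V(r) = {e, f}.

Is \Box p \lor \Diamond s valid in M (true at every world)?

Yes

Let φ = \Box p \lor \Diamond s. Evaluate φ at each world:
  a (successors {a, b, f}): φ is true.
  b (successors {b, e}): φ is true.
  c (successors {a, b, c, d, e, f}): φ is true.
  d (successors {b, c, d}): φ is true.
  e (successors {d, e}): φ is true.
  f (successors {b, e, f}): φ is true.
For instance, at e:
  At e: \Box p is true, \Diamond s is true, so \Box p \lor \Diamond s is true.
    At e: \Box p requires p at every successor {d, e}.
      At d: p is true.
      At e: p is true.
    So \Box p is true at e.
    At e: \Diamond s requires s at some successor in {d, e}.
      s holds at d, so \Diamond s is true at e.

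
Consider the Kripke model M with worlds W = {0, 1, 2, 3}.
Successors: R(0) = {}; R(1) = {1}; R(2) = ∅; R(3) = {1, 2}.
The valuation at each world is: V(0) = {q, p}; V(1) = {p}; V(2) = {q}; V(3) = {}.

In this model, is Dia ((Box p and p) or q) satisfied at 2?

At 2: no accessible worlds, so Dia ((Box p and p) or q) is false.

No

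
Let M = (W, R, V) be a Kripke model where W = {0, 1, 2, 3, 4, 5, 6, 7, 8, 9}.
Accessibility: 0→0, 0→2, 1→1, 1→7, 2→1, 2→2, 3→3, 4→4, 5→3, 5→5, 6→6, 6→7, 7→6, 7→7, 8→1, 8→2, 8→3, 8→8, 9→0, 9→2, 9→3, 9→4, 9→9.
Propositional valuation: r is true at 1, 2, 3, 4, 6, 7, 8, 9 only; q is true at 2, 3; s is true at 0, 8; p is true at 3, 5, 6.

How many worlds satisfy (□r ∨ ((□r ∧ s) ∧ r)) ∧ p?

2

Let φ = (□r ∨ ((□r ∧ s) ∧ r)) ∧ p. Evaluate φ at each world:
  0 (successors {0, 2}): φ is false.
  1 (successors {1, 7}): φ is false.
  2 (successors {1, 2}): φ is false.
  3 (successors {3}): φ is true.
  4 (successors {4}): φ is false.
  5 (successors {3, 5}): φ is false.
  6 (successors {6, 7}): φ is true.
  7 (successors {6, 7}): φ is false.
  8 (successors {1, 2, 3, 8}): φ is false.
  9 (successors {0, 2, 3, 4, 9}): φ is false.
For instance, at 1:
  At 1: □r ∨ ((□r ∧ s) ∧ r) is true, p is false, so (□r ∨ ((□r ∧ s) ∧ r)) ∧ p is false.
    At 1: □r is true, (□r ∧ s) ∧ r is false, so □r ∨ ((□r ∧ s) ∧ r) is true.
      At 1: □r requires r at every successor {1, 7}.
        At 1: r is true.
        At 7: r is true.
      So □r is true at 1.
      At 1: □r ∧ s is false, r is true, so (□r ∧ s) ∧ r is false.
Satisfying worlds: {3, 6}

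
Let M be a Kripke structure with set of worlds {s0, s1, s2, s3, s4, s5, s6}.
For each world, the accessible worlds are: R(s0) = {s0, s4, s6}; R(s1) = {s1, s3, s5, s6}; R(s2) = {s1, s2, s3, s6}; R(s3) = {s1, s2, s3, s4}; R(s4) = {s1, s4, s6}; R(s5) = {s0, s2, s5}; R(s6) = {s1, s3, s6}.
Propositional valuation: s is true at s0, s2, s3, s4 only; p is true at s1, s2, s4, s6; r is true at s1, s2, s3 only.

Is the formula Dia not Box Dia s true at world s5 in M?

No

Recall that Box ψ holds at a world iff ψ holds at every accessible world, and Dia ψ holds iff ψ holds at some accessible world.
At s5: Dia not Box Dia s requires not Box Dia s at some successor in {s0, s2, s5}.
  At s0: not Box Dia s is false.
  At s2: not Box Dia s is false.
  At s5: not Box Dia s is false.
So Dia not Box Dia s is false at s5.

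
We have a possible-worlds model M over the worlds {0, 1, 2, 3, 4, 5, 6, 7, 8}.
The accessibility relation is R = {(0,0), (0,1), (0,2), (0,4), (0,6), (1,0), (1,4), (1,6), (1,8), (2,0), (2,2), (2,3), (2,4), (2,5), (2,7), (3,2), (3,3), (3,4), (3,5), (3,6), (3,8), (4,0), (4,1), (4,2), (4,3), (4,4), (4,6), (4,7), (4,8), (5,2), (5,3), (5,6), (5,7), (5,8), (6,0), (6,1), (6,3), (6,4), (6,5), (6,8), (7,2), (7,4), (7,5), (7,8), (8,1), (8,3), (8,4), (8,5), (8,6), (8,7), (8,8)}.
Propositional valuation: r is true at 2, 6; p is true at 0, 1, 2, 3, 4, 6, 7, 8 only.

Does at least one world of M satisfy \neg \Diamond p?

No

Let φ = \neg \Diamond p. Evaluate φ at each world:
  0 (successors {0, 1, 2, 4, 6}): φ is false.
  1 (successors {0, 4, 6, 8}): φ is false.
  2 (successors {0, 2, 3, 4, 5, 7}): φ is false.
  3 (successors {2, 3, 4, 5, 6, 8}): φ is false.
  4 (successors {0, 1, 2, 3, 4, 6, 7, 8}): φ is false.
  5 (successors {2, 3, 6, 7, 8}): φ is false.
  6 (successors {0, 1, 3, 4, 5, 8}): φ is false.
  7 (successors {2, 4, 5, 8}): φ is false.
  8 (successors {1, 3, 4, 5, 6, 7, 8}): φ is false.
For instance, at 6:
  At 6: \Diamond p is true, so \neg \Diamond p is false.
    At 6: \Diamond p requires p at some successor in {0, 1, 3, 4, 5, 8}.
      p holds at 0, so \Diamond p is true at 6.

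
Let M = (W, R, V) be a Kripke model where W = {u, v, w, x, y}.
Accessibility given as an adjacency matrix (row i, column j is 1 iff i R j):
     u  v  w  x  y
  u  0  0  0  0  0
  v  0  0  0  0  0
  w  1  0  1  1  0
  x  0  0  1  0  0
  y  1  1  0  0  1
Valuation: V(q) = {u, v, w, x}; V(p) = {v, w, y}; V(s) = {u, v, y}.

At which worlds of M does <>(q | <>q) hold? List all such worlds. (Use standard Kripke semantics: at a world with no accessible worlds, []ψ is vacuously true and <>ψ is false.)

w, x, y

Let φ = <>(q | <>q). Evaluate φ at each world:
  u (successors ∅): φ is false.
  v (successors ∅): φ is false.
  w (successors {u, w, x}): φ is true.
  x (successors {w}): φ is true.
  y (successors {u, v, y}): φ is true.
For instance, at x:
  At x: <>(q | <>q) requires q | <>q at some successor in {w}.
    q | <>q holds at w, so <>(q | <>q) is true at x.
      At w: q is true, <>q is true, so q | <>q is true.
Satisfying worlds: {w, x, y}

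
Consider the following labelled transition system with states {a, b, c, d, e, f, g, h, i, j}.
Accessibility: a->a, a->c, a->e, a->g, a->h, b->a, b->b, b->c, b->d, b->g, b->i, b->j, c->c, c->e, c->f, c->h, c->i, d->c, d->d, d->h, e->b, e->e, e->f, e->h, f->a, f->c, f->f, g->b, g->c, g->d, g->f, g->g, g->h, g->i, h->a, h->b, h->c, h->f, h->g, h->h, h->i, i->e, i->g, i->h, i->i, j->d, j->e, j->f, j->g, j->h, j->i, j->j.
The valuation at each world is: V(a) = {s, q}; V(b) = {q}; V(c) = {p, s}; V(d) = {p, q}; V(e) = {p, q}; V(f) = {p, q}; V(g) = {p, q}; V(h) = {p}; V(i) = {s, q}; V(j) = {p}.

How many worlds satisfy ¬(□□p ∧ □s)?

Let φ = ¬(□□p ∧ □s). Evaluate φ at each world:
  a (successors {a, c, e, g, h}): φ is true.
  b (successors {a, b, c, d, g, i, j}): φ is true.
  c (successors {c, e, f, h, i}): φ is true.
  d (successors {c, d, h}): φ is true.
  e (successors {b, e, f, h}): φ is true.
  f (successors {a, c, f}): φ is true.
  g (successors {b, c, d, f, g, h, i}): φ is true.
  h (successors {a, b, c, f, g, h, i}): φ is true.
  i (successors {e, g, h, i}): φ is true.
  j (successors {d, e, f, g, h, i, j}): φ is true.
For instance, at b:
  At b: □□p ∧ □s is false, so ¬(□□p ∧ □s) is true.
    At b: □□p is false, □s is false, so □□p ∧ □s is false.
      At b: □□p requires □p at every successor {a, b, c, d, g, i, j}.
        □p fails at a, so □□p is false at b.
      At b: □s requires s at every successor {a, b, c, d, g, i, j}.
        s fails at b, so □s is false at b.
Satisfying worlds: {a, b, c, d, e, f, g, h, i, j}

10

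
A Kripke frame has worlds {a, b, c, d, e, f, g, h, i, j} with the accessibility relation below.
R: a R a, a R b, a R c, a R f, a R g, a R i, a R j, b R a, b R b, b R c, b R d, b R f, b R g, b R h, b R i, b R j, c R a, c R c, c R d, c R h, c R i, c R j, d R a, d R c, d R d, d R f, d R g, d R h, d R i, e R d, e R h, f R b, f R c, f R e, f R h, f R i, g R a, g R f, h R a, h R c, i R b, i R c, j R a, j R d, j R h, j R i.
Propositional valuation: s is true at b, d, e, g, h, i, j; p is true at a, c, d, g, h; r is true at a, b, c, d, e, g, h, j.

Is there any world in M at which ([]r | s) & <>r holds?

Yes

Recall that []ψ holds at a world iff ψ holds at every accessible world, and <>ψ holds iff ψ holds at some accessible world.
Let φ = ([]r | s) & <>r. Evaluate φ at each world:
  a (successors {a, b, c, f, g, i, j}): φ is false.
  b (successors {a, b, c, d, f, g, h, i, j}): φ is true.
  c (successors {a, c, d, h, i, j}): φ is false.
  d (successors {a, c, d, f, g, h, i}): φ is true.
  e (successors {d, h}): φ is true.
  f (successors {b, c, e, h, i}): φ is false.
  g (successors {a, f}): φ is true.
  h (successors {a, c}): φ is true.
  i (successors {b, c}): φ is true.
  j (successors {a, d, h, i}): φ is true.
Detail at b (witness):
  At b: []r | s is true, <>r is true, so ([]r | s) & <>r is true.
    At b: []r is false, s is true, so []r | s is true.
      At b: []r requires r at every successor {a, b, c, d, f, g, h, i, j}.
        r fails at f, so []r is false at b.
    At b: <>r requires r at some successor in {a, b, c, d, f, g, h, i, j}.
      r holds at a, so <>r is true at b.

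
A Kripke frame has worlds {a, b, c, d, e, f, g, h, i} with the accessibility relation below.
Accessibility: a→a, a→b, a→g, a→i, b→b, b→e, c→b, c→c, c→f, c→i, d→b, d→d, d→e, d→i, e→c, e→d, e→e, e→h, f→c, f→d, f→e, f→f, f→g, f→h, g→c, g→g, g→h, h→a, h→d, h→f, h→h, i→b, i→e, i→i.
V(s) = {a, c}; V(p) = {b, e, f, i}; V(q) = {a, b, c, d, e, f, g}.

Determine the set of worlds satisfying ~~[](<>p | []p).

Recall that []ψ holds at a world iff ψ holds at every accessible world, and <>ψ holds iff ψ holds at some accessible world.
Let φ = ~~[](<>p | []p). Evaluate φ at each world:
  a (successors {a, b, g, i}): φ is false.
  b (successors {b, e}): φ is true.
  c (successors {b, c, f, i}): φ is true.
  d (successors {b, d, e, i}): φ is true.
  e (successors {c, d, e, h}): φ is true.
  f (successors {c, d, e, f, g, h}): φ is false.
  g (successors {c, g, h}): φ is false.
  h (successors {a, d, f, h}): φ is true.
  i (successors {b, e, i}): φ is true.
For instance, at c:
  At c: ~[](<>p | []p) is false, so ~~[](<>p | []p) is true.
    At c: [](<>p | []p) is true, so ~[](<>p | []p) is false.
      At c: [](<>p | []p) requires <>p | []p at every successor {b, c, f, i}.
        At b: <>p | []p is true.
        At c: <>p | []p is true.
        At f: <>p | []p is true.
        At i: <>p | []p is true.
      So [](<>p | []p) is true at c.
Satisfying worlds: {b, c, d, e, h, i}

b, c, d, e, h, i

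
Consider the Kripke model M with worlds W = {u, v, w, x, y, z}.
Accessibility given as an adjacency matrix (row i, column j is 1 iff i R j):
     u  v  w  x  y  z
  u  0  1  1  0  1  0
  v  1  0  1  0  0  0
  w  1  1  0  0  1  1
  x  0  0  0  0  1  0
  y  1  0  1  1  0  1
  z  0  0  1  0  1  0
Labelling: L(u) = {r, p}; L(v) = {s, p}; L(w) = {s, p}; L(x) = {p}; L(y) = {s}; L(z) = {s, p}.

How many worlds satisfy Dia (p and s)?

5

Let φ = Dia (p and s). Evaluate φ at each world:
  u (successors {v, w, y}): φ is true.
  v (successors {u, w}): φ is true.
  w (successors {u, v, y, z}): φ is true.
  x (successors {y}): φ is false.
  y (successors {u, w, x, z}): φ is true.
  z (successors {w, y}): φ is true.
For instance, at y:
  At y: Dia (p and s) requires p and s at some successor in {u, w, x, z}.
    p and s holds at w, so Dia (p and s) is true at y.
Satisfying worlds: {u, v, w, y, z}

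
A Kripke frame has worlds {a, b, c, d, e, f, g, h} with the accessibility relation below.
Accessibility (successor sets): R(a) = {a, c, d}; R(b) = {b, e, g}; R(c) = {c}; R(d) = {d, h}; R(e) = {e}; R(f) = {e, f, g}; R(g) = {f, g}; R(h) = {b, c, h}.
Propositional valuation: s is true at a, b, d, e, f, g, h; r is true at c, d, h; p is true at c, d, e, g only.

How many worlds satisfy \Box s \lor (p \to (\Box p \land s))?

7

Let φ = \Box s \lor (p \to (\Box p \land s)). Evaluate φ at each world:
  a (successors {a, c, d}): φ is true.
  b (successors {b, e, g}): φ is true.
  c (successors {c}): φ is false.
  d (successors {d, h}): φ is true.
  e (successors {e}): φ is true.
  f (successors {e, f, g}): φ is true.
  g (successors {f, g}): φ is true.
  h (successors {b, c, h}): φ is true.
For instance, at d:
  At d: \Box s is true, p \to (\Box p \land s) is false, so \Box s \lor (p \to (\Box p \land s)) is true.
    At d: \Box s requires s at every successor {d, h}.
      At d: s is true.
      At h: s is true.
    So \Box s is true at d.
    At d: p is true, \Box p \land s is false, so p \to (\Box p \land s) is false.
      At d: \Box p is false, s is true, so \Box p \land s is false.
Satisfying worlds: {a, b, d, e, f, g, h}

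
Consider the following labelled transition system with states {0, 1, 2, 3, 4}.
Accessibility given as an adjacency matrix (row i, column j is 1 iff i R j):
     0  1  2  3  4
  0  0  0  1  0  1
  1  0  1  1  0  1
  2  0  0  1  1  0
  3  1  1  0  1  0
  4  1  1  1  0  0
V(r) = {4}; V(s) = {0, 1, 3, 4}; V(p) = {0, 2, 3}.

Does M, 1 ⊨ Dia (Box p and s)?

No

Recall that Box ψ holds at a world iff ψ holds at every accessible world, and Dia ψ holds iff ψ holds at some accessible world.
At 1: Dia (Box p and s) requires Box p and s at some successor in {1, 2, 4}.
  At 1: Box p and s is false.
  At 2: Box p and s is false.
  At 4: Box p and s is false.
So Dia (Box p and s) is false at 1.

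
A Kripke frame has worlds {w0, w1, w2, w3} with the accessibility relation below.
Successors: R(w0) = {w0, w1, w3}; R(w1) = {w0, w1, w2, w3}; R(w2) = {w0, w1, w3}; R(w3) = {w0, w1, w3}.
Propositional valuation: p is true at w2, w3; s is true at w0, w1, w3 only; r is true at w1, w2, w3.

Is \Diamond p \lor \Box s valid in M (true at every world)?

Let φ = \Diamond p \lor \Box s. Evaluate φ at each world:
  w0 (successors {w0, w1, w3}): φ is true.
  w1 (successors {w0, w1, w2, w3}): φ is true.
  w2 (successors {w0, w1, w3}): φ is true.
  w3 (successors {w0, w1, w3}): φ is true.
For instance, at w1:
  At w1: \Diamond p is true, \Box s is false, so \Diamond p \lor \Box s is true.
    At w1: \Diamond p requires p at some successor in {w0, w1, w2, w3}.
      p holds at w2, so \Diamond p is true at w1.
    At w1: \Box s requires s at every successor {w0, w1, w2, w3}.
      s fails at w2, so \Box s is false at w1.

Yes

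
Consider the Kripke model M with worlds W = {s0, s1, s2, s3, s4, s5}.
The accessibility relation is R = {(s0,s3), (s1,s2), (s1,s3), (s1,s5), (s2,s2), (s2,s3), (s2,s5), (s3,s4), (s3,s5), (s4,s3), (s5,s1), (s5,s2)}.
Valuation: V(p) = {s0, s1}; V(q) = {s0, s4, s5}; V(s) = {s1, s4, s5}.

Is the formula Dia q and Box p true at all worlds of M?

No

Let φ = Dia q and Box p. Evaluate φ at each world:
  s0 (successors {s3}): φ is false.
  s1 (successors {s2, s3, s5}): φ is false.
  s2 (successors {s2, s3, s5}): φ is false.
  s3 (successors {s4, s5}): φ is false.
  s4 (successors {s3}): φ is false.
  s5 (successors {s1, s2}): φ is false.
Detail at s0 (counterexample):
  At s0: Dia q is false, Box p is false, so Dia q and Box p is false.
    At s0: Dia q requires q at some successor in {s3}.
      At s3: q is false.
    So Dia q is false at s0.
    At s0: Box p requires p at every successor {s3}.
      p fails at s3, so Box p is false at s0.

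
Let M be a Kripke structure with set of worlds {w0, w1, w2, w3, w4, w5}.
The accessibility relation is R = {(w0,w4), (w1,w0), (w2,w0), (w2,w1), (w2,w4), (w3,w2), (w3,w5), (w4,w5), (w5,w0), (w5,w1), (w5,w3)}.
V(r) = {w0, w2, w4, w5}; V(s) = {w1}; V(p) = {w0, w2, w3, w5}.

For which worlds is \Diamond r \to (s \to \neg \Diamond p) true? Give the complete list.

Recall that \Diamond ψ holds at a world iff ψ holds at some accessible world.
Let φ = \Diamond r \to (s \to \neg \Diamond p). Evaluate φ at each world:
  w0 (successors {w4}): φ is true.
  w1 (successors {w0}): φ is false.
  w2 (successors {w0, w1, w4}): φ is true.
  w3 (successors {w2, w5}): φ is true.
  w4 (successors {w5}): φ is true.
  w5 (successors {w0, w1, w3}): φ is true.
For instance, at w0:
  At w0: \Diamond r is true, s \to \neg \Diamond p is true, so \Diamond r \to (s \to \neg \Diamond p) is true.
    At w0: \Diamond r requires r at some successor in {w4}.
      r holds at w4, so \Diamond r is true at w0.
    At w0: s is false, \neg \Diamond p is true, so s \to \neg \Diamond p is true.
      At w0: \Diamond p is false, so \neg \Diamond p is true.
Satisfying worlds: {w0, w2, w3, w4, w5}

w0, w2, w3, w4, w5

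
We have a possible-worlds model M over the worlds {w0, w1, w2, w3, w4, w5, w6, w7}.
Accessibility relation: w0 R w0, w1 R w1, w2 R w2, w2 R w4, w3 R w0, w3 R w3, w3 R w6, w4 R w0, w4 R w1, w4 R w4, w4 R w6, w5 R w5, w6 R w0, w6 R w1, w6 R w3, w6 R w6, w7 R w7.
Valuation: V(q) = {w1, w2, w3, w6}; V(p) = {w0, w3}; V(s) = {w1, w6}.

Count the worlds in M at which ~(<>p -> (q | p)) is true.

1

Let φ = ~(<>p -> (q | p)). Evaluate φ at each world:
  w0 (successors {w0}): φ is false.
  w1 (successors {w1}): φ is false.
  w2 (successors {w2, w4}): φ is false.
  w3 (successors {w0, w3, w6}): φ is false.
  w4 (successors {w0, w1, w4, w6}): φ is true.
  w5 (successors {w5}): φ is false.
  w6 (successors {w0, w1, w3, w6}): φ is false.
  w7 (successors {w7}): φ is false.
For instance, at w3:
  At w3: <>p -> (q | p) is true, so ~(<>p -> (q | p)) is false.
    At w3: <>p is true, q | p is true, so <>p -> (q | p) is true.
      At w3: <>p requires p at some successor in {w0, w3, w6}.
        p holds at w0, so <>p is true at w3.
Satisfying worlds: {w4}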